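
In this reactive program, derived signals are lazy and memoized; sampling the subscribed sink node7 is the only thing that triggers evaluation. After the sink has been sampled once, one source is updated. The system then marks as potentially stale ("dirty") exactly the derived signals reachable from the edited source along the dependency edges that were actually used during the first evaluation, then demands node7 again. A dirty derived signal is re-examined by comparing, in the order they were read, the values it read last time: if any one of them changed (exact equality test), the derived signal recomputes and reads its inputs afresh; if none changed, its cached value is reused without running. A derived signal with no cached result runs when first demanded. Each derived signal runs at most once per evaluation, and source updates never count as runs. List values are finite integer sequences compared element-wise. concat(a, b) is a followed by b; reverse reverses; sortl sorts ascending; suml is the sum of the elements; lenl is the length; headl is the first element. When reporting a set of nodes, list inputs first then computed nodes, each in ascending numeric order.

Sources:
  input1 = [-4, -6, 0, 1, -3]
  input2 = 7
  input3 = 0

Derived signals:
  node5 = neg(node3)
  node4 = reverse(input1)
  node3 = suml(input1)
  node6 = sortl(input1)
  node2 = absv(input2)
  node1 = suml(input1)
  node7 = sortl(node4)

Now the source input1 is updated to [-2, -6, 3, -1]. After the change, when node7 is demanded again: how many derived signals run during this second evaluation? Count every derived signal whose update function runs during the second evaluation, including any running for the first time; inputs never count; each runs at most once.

2 derived signals run: node4, node7.

First demand of the output computes:
  node4 = reverse([-4, -6, 0, 1, -3]) = [-3, 1, 0, -6, -4]
  node7 = sortl([-3, 1, 0, -6, -4]) = [-6, -4, -3, 0, 1]

After the edit, cleaning proceeds:
  node4: a read changed (input1 [-4, -6, 0, 1, -3]->[-2, -6, 3, -1]) — executes, giving [-1, 3, -6, -2].
  node7: a read changed (node4 [-3, 1, 0, -6, -4]->[-1, 3, -6, -2]) — executes, giving [-6, -2, -1, 3].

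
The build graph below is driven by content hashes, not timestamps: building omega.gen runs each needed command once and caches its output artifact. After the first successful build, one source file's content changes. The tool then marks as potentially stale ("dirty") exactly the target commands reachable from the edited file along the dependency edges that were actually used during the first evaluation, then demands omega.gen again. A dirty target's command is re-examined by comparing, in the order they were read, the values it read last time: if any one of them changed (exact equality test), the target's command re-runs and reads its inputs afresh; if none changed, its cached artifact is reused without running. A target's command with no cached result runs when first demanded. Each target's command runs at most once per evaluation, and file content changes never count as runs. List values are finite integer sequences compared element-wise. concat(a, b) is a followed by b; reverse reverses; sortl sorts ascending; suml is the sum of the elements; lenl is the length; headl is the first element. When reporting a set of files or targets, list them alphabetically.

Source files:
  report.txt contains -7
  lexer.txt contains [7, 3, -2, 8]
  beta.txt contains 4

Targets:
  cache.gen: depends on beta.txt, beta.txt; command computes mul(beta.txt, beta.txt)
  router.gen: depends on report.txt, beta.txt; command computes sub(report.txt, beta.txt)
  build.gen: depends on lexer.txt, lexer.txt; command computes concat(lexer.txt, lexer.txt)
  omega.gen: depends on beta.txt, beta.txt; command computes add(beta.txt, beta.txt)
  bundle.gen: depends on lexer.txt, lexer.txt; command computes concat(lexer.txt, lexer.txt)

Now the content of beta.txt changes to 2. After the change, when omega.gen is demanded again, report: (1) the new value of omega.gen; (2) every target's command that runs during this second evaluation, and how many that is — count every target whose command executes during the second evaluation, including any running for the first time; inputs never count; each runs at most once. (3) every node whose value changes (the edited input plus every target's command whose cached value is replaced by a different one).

Initial pass — values computed on the first demand:
  omega.gen = add(4, 4) = 8

Second demand — change propagation:
  omega.gen: re-runs because beta.txt 4->2; beta.txt 4->2; new result 4.

omega.gen now evaluates to 4.
Run set: omega.gen (1 run).
Changed values: beta.txt, omega.gen.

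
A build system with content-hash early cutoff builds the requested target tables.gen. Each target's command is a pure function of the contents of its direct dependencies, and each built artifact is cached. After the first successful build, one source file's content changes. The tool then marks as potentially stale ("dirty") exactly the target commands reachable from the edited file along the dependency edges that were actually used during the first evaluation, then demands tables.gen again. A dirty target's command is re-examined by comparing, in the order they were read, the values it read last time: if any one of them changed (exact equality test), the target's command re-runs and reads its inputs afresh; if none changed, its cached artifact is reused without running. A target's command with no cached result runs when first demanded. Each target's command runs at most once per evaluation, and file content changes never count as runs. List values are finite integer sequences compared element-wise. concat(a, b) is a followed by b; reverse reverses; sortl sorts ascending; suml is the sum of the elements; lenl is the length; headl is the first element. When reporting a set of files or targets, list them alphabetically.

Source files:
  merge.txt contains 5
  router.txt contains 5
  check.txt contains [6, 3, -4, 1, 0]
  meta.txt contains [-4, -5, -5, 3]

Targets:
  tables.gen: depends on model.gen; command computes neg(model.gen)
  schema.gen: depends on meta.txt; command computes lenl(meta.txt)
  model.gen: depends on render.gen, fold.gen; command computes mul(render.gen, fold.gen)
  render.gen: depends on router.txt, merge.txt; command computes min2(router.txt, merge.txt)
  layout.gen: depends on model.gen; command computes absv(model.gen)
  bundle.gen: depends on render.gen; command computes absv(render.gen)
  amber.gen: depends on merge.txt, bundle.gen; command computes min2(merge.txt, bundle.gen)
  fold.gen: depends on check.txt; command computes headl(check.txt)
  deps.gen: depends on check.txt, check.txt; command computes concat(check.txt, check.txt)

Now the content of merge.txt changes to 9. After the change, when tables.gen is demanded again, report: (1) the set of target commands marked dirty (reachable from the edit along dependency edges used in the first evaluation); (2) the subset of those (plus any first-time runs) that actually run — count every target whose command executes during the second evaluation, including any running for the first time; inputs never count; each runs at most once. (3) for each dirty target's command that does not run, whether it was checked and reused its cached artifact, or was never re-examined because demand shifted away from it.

First evaluation (everything demanded from the output):
  fold.gen = headl([6, 3, -4, 1, 0]) = 6
  render.gen = min2(5, 5) = 5
  model.gen = mul(5, 6) = 30
  tables.gen = neg(30) = -30

Propagation after the edit:
  render.gen: runs — merge.txt 5->9; result 5 (same value as before).
  model.gen: checked — values it read are unchanged (render.gen unchanged, fold.gen unchanged); reused cached 30 without running.
  tables.gen: checked — values it read are unchanged (model.gen unchanged); reused cached -30 without running.

Key observation: the change is absorbed at render.gen — it re-runs but produces the same value, and the output's value is unchanged.

Marked dirty: model.gen, render.gen, tables.gen.
Target commands that run: render.gen — 1 in total.
Checked but reused from cache: model.gen, tables.gen.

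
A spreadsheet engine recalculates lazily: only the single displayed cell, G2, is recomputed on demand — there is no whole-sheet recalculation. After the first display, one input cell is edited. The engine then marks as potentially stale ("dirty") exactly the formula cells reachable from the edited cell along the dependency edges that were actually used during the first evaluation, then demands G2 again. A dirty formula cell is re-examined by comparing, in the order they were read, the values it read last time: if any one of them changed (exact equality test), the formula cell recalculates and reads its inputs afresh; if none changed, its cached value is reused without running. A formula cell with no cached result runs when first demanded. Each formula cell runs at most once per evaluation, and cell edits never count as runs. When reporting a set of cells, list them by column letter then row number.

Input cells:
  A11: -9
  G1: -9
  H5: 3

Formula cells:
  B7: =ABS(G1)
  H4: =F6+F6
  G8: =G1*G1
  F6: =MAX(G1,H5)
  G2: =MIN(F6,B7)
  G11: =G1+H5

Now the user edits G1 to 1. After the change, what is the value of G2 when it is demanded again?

First evaluation (everything demanded from the output):
  B7 = ABS(-9) = 9
  F6 = MAX(-9, 3) = 3
  G2 = MIN(3, 9) = 3

Propagation after the edit:
  B7: runs — G1 -9->1; result 1.
  F6: runs — G1 -9->1; result 3 (same value as before).
  G2: runs — B7 9->1; result 1.

New value of G2: 1.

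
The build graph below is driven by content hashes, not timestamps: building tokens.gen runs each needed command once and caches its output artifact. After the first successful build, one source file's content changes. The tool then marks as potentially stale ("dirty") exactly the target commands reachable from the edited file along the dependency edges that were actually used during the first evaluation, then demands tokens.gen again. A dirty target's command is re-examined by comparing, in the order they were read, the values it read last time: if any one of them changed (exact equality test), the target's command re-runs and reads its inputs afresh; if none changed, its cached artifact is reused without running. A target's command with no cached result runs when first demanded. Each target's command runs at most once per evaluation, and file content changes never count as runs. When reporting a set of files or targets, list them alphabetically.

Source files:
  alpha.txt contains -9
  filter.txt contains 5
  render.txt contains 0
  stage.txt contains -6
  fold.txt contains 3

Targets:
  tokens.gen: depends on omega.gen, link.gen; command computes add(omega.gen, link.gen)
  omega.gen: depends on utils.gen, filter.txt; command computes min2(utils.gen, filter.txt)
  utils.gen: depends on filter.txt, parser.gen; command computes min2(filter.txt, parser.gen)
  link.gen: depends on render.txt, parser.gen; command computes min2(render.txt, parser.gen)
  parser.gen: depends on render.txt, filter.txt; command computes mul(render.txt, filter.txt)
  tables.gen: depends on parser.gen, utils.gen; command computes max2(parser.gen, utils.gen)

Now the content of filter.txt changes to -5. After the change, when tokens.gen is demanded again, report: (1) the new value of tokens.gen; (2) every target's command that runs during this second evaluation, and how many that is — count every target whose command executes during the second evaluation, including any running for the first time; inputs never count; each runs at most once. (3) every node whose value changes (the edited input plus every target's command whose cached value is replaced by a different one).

tokens.gen now evaluates to -5.
Run set: omega.gen, parser.gen, tokens.gen, utils.gen (4 run).
Changed values: filter.txt, omega.gen, tokens.gen, utils.gen.
The important point: at link.gen every value read last time is unchanged, so the dirty flag clears without a run.

Initial pass — values computed on the first demand:
  parser.gen = mul(0, 5) = 0
  link.gen = min2(0, 0) = 0
  utils.gen = min2(5, 0) = 0
  omega.gen = min2(0, 5) = 0
  tokens.gen = add(0, 0) = 0

Second demand — change propagation:
  parser.gen: re-runs because filter.txt 5->-5; new result 0 (unchanged).
  link.gen: re-examined; everything it read last time is the same (render.txt unchanged, parser.gen unchanged) — cache 0 kept, no run.
  utils.gen: re-runs because filter.txt 5->-5; new result -5.
  omega.gen: re-runs because utils.gen 0->-5; filter.txt 5->-5; new result -5.
  tokens.gen: re-runs because omega.gen 0->-5; new result -5.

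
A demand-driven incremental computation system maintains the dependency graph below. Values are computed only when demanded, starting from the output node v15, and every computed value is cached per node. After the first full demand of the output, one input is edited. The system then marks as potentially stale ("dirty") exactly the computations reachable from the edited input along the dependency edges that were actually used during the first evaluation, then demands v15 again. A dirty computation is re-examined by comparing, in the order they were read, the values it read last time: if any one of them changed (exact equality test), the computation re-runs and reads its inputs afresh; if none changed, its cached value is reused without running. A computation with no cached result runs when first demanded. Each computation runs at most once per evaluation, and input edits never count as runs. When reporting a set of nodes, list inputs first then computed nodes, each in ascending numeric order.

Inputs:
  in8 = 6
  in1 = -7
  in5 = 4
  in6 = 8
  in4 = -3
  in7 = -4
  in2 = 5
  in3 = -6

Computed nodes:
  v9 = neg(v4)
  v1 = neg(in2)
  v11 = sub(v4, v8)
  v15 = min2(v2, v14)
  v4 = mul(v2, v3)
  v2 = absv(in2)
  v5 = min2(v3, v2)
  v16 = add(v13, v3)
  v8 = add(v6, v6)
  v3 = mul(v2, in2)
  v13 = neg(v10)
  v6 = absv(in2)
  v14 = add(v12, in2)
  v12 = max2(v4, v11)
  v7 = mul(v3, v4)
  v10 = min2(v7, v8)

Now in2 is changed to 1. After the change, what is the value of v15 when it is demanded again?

New value of v15: 1.

First evaluation (everything demanded from the output):
  v2 = absv(5) = 5
  v3 = mul(5, 5) = 25
  v4 = mul(5, 25) = 125
  v6 = absv(5) = 5
  v8 = add(5, 5) = 10
  v11 = sub(125, 10) = 115
  v12 = max2(125, 115) = 125
  v14 = add(125, 5) = 130
  v15 = min2(5, 130) = 5

Propagation after the edit:
  v2: runs — in2 5->1; result 1.
  v3: runs — v2 5->1; in2 5->1; result 1.
  v4: runs — v2 5->1; v3 25->1; result 1.
  v6: runs — in2 5->1; result 1.
  v8: runs — v6 5->1; v6 5->1; result 2.
  v11: runs — v4 125->1; v8 10->2; result -1.
  v12: runs — v4 125->1; v11 115->-1; result 1.
  v14: runs — v12 125->1; in2 5->1; result 2.
  v15: runs — v2 5->1; v14 130->2; result 1.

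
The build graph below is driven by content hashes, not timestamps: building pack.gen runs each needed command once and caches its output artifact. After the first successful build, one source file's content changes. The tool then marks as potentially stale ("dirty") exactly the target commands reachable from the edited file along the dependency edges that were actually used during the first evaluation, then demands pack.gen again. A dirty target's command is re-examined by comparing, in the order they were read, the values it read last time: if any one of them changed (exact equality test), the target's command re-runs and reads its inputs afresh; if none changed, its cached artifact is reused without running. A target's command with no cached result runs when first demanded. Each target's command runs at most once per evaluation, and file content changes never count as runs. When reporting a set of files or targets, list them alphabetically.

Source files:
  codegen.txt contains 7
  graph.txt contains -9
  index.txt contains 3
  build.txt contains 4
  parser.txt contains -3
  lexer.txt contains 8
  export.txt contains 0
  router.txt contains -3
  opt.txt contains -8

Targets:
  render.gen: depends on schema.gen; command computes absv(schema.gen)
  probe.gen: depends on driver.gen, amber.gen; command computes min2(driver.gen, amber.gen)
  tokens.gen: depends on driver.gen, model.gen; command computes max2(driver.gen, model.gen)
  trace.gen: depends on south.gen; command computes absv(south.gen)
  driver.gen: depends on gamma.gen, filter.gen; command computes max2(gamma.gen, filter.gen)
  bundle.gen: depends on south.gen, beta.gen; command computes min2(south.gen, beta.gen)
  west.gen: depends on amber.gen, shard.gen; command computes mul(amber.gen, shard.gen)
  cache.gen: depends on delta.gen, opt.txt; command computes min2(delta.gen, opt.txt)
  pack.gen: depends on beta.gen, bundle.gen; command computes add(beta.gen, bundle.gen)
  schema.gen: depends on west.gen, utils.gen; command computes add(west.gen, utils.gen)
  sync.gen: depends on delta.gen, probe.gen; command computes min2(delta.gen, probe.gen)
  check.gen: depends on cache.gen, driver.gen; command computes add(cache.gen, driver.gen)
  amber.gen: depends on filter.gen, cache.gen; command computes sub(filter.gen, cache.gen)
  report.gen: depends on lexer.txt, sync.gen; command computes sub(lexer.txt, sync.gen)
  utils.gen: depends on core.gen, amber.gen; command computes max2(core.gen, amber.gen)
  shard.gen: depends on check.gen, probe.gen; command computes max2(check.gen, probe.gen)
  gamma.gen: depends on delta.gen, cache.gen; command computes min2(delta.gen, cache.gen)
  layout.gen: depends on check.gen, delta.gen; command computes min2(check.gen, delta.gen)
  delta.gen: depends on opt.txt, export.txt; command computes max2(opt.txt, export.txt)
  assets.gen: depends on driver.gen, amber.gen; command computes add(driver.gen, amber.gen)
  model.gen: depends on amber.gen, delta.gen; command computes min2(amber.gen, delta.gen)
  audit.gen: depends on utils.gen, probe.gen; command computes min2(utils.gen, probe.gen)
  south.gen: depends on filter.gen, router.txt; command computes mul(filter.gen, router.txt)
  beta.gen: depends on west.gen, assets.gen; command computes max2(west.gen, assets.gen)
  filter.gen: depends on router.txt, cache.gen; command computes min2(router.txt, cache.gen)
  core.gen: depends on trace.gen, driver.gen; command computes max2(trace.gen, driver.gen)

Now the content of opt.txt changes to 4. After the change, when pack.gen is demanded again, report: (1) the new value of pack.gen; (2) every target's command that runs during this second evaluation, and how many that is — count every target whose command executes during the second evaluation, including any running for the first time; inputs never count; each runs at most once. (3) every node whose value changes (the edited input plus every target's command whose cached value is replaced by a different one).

Initial pass — values computed on the first demand:
  delta.gen = max2(-8, 0) = 0
  cache.gen = min2(0, -8) = -8
  filter.gen = min2(-3, -8) = -8
  amber.gen = sub(-8, -8) = 0
  gamma.gen = min2(0, -8) = -8
  driver.gen = max2(-8, -8) = -8
  assets.gen = add(-8, 0) = -8
  check.gen = add(-8, -8) = -16
  probe.gen = min2(-8, 0) = -8
  shard.gen = max2(-16, -8) = -8
  south.gen = mul(-8, -3) = 24
  west.gen = mul(0, -8) = 0
  beta.gen = max2(0, -8) = 0
  bundle.gen = min2(24, 0) = 0
  pack.gen = add(0, 0) = 0

Second demand — change propagation:
  delta.gen: re-runs because opt.txt -8->4; new result 4.
  cache.gen: re-runs because delta.gen 0->4; opt.txt -8->4; new result 4.
  filter.gen: re-runs because cache.gen -8->4; new result -3.
  amber.gen: re-runs because filter.gen -8->-3; cache.gen -8->4; new result -7.
  gamma.gen: re-runs because delta.gen 0->4; cache.gen -8->4; new result 4.
  driver.gen: re-runs because gamma.gen -8->4; filter.gen -8->-3; new result 4.
  assets.gen: re-runs because driver.gen -8->4; amber.gen 0->-7; new result -3.
  check.gen: re-runs because cache.gen -8->4; driver.gen -8->4; new result 8.
  probe.gen: re-runs because driver.gen -8->4; amber.gen 0->-7; new result -7.
  shard.gen: re-runs because check.gen -16->8; probe.gen -8->-7; new result 8.
  south.gen: re-runs because filter.gen -8->-3; new result 9.
  west.gen: re-runs because amber.gen 0->-7; shard.gen -8->8; new result -56.
  beta.gen: re-runs because west.gen 0->-56; assets.gen -8->-3; new result -3.
  bundle.gen: re-runs because south.gen 24->9; beta.gen 0->-3; new result -3.
  pack.gen: re-runs because beta.gen 0->-3; bundle.gen 0->-3; new result -6.

pack.gen now evaluates to -6.
Run set: amber.gen, assets.gen, beta.gen, bundle.gen, cache.gen, check.gen, delta.gen, driver.gen, filter.gen, gamma.gen, pack.gen, probe.gen, shard.gen, south.gen, west.gen (15 run).
Changed values: amber.gen, assets.gen, beta.gen, bundle.gen, cache.gen, check.gen, delta.gen, driver.gen, filter.gen, gamma.gen, opt.txt, pack.gen, probe.gen, shard.gen, south.gen, west.gen.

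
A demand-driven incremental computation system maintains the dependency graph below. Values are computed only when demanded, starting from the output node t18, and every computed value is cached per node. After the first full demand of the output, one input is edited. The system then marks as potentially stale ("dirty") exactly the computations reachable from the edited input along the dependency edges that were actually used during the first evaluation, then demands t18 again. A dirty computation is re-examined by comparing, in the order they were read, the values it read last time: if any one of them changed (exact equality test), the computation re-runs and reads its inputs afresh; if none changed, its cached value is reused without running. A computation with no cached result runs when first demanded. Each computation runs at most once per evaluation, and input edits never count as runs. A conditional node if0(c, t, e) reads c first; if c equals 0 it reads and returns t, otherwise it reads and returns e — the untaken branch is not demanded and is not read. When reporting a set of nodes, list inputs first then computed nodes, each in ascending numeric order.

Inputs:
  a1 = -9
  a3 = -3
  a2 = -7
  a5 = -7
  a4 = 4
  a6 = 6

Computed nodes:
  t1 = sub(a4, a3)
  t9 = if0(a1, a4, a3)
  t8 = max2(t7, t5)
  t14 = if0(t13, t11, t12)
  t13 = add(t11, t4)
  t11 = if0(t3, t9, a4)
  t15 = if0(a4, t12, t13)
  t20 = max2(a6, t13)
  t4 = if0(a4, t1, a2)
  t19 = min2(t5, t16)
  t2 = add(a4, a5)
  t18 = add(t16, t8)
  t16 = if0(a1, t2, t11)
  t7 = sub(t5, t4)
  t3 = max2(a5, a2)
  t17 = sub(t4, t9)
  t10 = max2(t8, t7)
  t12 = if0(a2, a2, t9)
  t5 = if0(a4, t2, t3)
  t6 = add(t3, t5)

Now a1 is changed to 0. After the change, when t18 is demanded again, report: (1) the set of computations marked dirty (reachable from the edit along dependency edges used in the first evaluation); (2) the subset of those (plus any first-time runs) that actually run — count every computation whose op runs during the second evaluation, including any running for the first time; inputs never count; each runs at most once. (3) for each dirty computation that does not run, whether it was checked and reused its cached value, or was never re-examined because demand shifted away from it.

First evaluation (everything demanded from the output):
  t3 = max2(-7, -7) = -7
  t4 = if0(a4=4 -> else branch a2) = -7
  t5 = if0(a4=4 -> else branch t3) = -7
  t7 = sub(-7, -7) = 0
  t8 = max2(0, -7) = 0
  t11 = if0(t3=-7 -> else branch a4) = 4
  t16 = if0(a1=-9 -> else branch t11) = 4
  t18 = add(4, 0) = 4

Propagation after the edit:
  t2: demanded for the first time — runs, produces -3.
  t16: runs — a1 -9->0; result -3.
  t18: runs — t16 4->-3; result -3.

Key observation: a condition flipped, so demand reaches new nodes — t2 runs for the first time.

Marked dirty: t16, t18.
Computations that run: t2, t16, t18 — 3 in total.
Every dirty computation ran.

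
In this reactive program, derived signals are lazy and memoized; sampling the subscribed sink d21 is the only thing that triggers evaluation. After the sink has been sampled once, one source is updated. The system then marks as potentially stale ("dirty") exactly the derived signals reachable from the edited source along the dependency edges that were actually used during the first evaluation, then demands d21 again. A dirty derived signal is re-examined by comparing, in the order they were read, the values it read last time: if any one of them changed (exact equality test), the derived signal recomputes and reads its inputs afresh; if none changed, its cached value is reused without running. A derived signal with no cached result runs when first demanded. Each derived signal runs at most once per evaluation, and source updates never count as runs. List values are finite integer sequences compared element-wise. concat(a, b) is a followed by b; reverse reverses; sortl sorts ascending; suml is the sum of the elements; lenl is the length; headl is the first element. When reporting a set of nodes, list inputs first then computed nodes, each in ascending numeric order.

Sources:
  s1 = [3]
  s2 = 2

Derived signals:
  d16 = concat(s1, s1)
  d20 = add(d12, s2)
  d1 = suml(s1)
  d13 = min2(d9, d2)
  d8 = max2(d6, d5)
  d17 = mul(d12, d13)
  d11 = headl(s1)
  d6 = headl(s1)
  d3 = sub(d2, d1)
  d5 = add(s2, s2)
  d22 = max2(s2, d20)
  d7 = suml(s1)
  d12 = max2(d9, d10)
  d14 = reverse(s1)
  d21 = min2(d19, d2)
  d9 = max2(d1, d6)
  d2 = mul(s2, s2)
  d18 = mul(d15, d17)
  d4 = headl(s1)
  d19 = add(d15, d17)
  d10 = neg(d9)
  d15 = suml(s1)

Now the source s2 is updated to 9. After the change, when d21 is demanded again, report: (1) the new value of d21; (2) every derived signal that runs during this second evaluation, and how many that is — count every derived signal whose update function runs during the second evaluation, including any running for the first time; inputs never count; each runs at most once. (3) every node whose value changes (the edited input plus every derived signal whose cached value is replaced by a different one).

Demanding d21 again yields 12.
3 derived signals run: d2, d13, d21.
The nodes whose values change: s2, d2, d21.
Note where the cutoff bites: d17 is checked, finds nothing changed, and keeps its cache.

First demand of the output computes:
  d1 = suml([3]) = 3
  d2 = mul(2, 2) = 4
  d6 = headl([3]) = 3
  d9 = max2(3, 3) = 3
  d10 = neg(3) = -3
  d12 = max2(3, -3) = 3
  d13 = min2(3, 4) = 3
  d15 = suml([3]) = 3
  d17 = mul(3, 3) = 9
  d19 = add(3, 9) = 12
  d21 = min2(12, 4) = 4

After the edit, cleaning proceeds:
  d2: a read changed (s2 2->9; s2 2->9) — executes, giving 81.
  d13: a read changed (d2 4->81) — executes, giving 3 — identical to its old value.
  d17: dirty, but its reads are unchanged (d12 unchanged, d13 unchanged); cached 9 stands.
  d19: dirty, but its reads are unchanged (d15 unchanged, d17 unchanged); cached 12 stands.
  d21: a read changed (d2 4->81) — executes, giving 12.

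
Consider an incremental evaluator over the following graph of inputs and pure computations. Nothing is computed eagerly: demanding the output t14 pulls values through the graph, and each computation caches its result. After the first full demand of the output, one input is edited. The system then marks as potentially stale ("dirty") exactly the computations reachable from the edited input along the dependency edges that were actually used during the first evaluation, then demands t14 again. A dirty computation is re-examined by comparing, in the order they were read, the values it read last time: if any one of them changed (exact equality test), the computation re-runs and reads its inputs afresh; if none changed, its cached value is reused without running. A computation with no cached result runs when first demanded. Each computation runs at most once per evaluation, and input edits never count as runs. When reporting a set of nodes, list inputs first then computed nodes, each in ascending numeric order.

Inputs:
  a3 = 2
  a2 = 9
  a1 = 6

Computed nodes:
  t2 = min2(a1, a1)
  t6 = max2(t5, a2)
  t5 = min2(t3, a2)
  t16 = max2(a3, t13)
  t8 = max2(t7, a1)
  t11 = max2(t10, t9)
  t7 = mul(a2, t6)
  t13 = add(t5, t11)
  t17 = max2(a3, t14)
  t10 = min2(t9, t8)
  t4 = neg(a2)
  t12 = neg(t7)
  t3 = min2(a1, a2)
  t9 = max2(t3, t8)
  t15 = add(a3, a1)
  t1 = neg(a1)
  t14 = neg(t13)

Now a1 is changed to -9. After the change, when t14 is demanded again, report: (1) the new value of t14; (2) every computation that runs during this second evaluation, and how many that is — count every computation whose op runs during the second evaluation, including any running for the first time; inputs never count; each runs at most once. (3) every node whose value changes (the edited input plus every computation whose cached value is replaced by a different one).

t14 now evaluates to -72.
Run set: t3, t5, t6, t8, t9, t13, t14 (7 run).
Changed values: a1, t3, t5, t13, t14.
The important point: at t7 every value read last time is unchanged, so the dirty flag clears without a run.

Initial pass — values computed on the first demand:
  t3 = min2(6, 9) = 6
  t5 = min2(6, 9) = 6
  t6 = max2(6, 9) = 9
  t7 = mul(9, 9) = 81
  t8 = max2(81, 6) = 81
  t9 = max2(6, 81) = 81
  t10 = min2(81, 81) = 81
  t11 = max2(81, 81) = 81
  t13 = add(6, 81) = 87
  t14 = neg(87) = -87

Second demand — change propagation:
  t3: re-runs because a1 6->-9; new result -9.
  t5: re-runs because t3 6->-9; new result -9.
  t6: re-runs because t5 6->-9; new result 9 (unchanged).
  t7: re-examined; everything it read last time is the same (a2 unchanged, t6 unchanged) — cache 81 kept, no run.
  t8: re-runs because a1 6->-9; new result 81 (unchanged).
  t9: re-runs because t3 6->-9; new result 81 (unchanged).
  t10: re-examined; everything it read last time is the same (t9 unchanged, t8 unchanged) — cache 81 kept, no run.
  t11: re-examined; everything it read last time is the same (t10 unchanged, t9 unchanged) — cache 81 kept, no run.
  t13: re-runs because t5 6->-9; new result 72.
  t14: re-runs because t13 87->72; new result -72.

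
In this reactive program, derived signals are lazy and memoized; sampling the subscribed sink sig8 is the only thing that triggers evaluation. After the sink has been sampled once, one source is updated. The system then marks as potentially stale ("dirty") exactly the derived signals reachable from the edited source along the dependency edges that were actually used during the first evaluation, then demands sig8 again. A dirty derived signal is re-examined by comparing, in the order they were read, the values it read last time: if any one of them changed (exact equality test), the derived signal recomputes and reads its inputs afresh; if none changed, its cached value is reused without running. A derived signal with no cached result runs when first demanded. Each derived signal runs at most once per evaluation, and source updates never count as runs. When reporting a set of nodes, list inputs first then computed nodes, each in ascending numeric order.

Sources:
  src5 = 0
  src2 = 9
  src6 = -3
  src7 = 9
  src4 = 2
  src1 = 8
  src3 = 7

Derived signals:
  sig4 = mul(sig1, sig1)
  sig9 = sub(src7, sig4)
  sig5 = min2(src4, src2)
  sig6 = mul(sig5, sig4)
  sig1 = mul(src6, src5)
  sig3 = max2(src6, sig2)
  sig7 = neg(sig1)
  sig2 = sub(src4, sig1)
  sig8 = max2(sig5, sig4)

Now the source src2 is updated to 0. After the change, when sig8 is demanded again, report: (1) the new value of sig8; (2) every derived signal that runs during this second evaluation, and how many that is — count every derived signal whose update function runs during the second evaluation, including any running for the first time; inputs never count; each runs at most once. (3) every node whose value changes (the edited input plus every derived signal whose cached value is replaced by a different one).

Demanding sig8 again yields 0.
2 derived signals run: sig5, sig8.
The nodes whose values change: src2, sig5, sig8.

First demand of the output computes:
  sig1 = mul(-3, 0) = 0
  sig4 = mul(0, 0) = 0
  sig5 = min2(2, 9) = 2
  sig8 = max2(2, 0) = 2

After the edit, cleaning proceeds:
  sig5: a read changed (src2 9->0) — executes, giving 0.
  sig8: a read changed (sig5 2->0) — executes, giving 0.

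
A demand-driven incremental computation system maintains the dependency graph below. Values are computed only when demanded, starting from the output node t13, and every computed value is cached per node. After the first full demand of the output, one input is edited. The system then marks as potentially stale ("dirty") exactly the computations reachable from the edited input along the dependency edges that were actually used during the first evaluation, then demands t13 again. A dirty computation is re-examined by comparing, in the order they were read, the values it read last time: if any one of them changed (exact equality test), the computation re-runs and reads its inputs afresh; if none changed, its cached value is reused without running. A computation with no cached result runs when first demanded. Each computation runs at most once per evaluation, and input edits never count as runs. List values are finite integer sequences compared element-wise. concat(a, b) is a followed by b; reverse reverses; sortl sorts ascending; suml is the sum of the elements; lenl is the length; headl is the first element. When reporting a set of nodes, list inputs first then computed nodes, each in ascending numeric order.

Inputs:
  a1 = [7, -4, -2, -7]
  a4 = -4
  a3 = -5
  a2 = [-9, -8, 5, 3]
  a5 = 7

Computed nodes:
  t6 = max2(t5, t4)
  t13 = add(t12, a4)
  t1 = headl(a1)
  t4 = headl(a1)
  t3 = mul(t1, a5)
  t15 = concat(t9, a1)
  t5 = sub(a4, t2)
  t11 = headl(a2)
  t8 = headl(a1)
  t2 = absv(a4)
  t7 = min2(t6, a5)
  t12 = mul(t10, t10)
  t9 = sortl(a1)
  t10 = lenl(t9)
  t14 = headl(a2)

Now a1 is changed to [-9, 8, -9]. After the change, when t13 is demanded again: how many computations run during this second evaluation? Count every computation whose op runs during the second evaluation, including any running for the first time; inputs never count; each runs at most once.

First evaluation (everything demanded from the output):
  t9 = sortl([7, -4, -2, -7]) = [-7, -4, -2, 7]
  t10 = lenl([-7, -4, -2, 7]) = 4
  t12 = mul(4, 4) = 16
  t13 = add(16, -4) = 12

Propagation after the edit:
  t9: runs — a1 [7, -4, -2, -7]->[-9, 8, -9]; result [-9, -9, 8].
  t10: runs — t9 [-7, -4, -2, 7]->[-9, -9, 8]; result 3.
  t12: runs — t10 4->3; t10 4->3; result 9.
  t13: runs — t12 16->9; result 5.

Computations that run: t9, t10, t12, t13 — 4 in total.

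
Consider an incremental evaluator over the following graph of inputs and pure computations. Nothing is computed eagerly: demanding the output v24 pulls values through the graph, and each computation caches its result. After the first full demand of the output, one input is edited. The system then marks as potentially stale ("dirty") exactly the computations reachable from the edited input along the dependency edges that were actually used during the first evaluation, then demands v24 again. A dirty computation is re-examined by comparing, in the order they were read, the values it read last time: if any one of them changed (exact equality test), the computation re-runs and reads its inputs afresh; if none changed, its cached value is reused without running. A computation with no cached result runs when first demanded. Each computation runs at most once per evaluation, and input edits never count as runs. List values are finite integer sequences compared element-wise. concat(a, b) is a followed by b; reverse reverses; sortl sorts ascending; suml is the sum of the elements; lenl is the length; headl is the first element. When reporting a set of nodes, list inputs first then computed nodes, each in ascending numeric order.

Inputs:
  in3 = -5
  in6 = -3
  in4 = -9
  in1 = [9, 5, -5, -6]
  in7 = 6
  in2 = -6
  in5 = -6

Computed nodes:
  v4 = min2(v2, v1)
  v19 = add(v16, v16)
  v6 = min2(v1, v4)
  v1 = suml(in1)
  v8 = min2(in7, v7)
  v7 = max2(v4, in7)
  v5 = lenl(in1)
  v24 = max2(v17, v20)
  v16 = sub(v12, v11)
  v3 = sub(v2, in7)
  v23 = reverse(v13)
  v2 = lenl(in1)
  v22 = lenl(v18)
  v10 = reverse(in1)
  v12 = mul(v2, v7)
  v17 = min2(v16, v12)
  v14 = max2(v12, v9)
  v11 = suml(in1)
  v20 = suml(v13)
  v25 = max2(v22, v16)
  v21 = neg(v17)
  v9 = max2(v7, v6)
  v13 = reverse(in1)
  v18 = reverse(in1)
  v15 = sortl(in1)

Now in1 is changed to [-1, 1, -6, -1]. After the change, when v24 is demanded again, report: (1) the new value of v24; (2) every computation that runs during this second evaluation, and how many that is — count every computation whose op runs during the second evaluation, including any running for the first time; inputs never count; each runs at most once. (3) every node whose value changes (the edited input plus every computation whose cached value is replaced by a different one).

Initial pass — values computed on the first demand:
  v1 = suml([9, 5, -5, -6]) = 3
  v2 = lenl([9, 5, -5, -6]) = 4
  v4 = min2(4, 3) = 3
  v7 = max2(3, 6) = 6
  v11 = suml([9, 5, -5, -6]) = 3
  v12 = mul(4, 6) = 24
  v13 = reverse([9, 5, -5, -6]) = [-6, -5, 5, 9]
  v16 = sub(24, 3) = 21
  v17 = min2(21, 24) = 21
  v20 = suml([-6, -5, 5, 9]) = 3
  v24 = max2(21, 3) = 21

Second demand — change propagation:
  v1: re-runs because in1 [9, 5, -5, -6]->[-1, 1, -6, -1]; new result -7.
  v2: re-runs because in1 [9, 5, -5, -6]->[-1, 1, -6, -1]; new result 4 (unchanged).
  v4: re-runs because v1 3->-7; new result -7.
  v7: re-runs because v4 3->-7; new result 6 (unchanged).
  v11: re-runs because in1 [9, 5, -5, -6]->[-1, 1, -6, -1]; new result -7.
  v12: re-examined; everything it read last time is the same (v2 unchanged, v7 unchanged) — cache 24 kept, no run.
  v13: re-runs because in1 [9, 5, -5, -6]->[-1, 1, -6, -1]; new result [-1, -6, 1, -1].
  v16: re-runs because v11 3->-7; new result 31.
  v17: re-runs because v16 21->31; new result 24.
  v20: re-runs because v13 [-6, -5, 5, 9]->[-1, -6, 1, -1]; new result -7.
  v24: re-runs because v17 21->24; v20 3->-7; new result 24.

The important point: at v12 every value read last time is unchanged, so the dirty flag clears without a run.

v24 now evaluates to 24.
Run set: v1, v2, v4, v7, v11, v13, v16, v17, v20, v24 (10 run).
Changed values: in1, v1, v4, v11, v13, v16, v17, v20, v24.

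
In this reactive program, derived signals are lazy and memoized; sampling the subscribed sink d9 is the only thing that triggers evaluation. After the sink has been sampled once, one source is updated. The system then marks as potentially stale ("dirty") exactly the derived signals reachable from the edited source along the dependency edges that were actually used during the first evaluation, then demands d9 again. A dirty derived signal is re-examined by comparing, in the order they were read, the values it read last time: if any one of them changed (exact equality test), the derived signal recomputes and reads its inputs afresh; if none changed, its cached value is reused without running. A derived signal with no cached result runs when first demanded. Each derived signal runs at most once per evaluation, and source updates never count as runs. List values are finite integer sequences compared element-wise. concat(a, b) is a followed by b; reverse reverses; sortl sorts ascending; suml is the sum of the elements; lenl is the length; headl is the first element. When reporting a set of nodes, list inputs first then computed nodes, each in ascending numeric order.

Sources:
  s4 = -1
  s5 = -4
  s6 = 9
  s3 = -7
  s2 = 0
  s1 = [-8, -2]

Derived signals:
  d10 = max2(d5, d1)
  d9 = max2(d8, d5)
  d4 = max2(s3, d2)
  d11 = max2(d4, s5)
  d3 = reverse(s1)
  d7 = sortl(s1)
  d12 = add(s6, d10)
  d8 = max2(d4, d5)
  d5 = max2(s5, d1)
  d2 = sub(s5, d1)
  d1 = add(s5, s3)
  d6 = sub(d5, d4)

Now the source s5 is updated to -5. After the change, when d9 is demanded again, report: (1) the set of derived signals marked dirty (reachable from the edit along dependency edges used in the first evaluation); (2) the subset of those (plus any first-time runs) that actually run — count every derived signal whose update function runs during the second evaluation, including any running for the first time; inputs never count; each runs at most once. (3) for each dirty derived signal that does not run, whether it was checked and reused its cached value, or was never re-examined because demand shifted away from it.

First demand of the output computes:
  d1 = add(-4, -7) = -11
  d2 = sub(-4, -11) = 7
  d4 = max2(-7, 7) = 7
  d5 = max2(-4, -11) = -4
  d8 = max2(7, -4) = 7
  d9 = max2(7, -4) = 7

After the edit, cleaning proceeds:
  d1: a read changed (s5 -4->-5) — executes, giving -12.
  d2: a read changed (s5 -4->-5; d1 -11->-12) — executes, giving 7 — identical to its old value.
  d4: dirty, but its reads are unchanged (s3 unchanged, d2 unchanged); cached 7 stands.
  d5: a read changed (s5 -4->-5; d1 -11->-12) — executes, giving -5.
  d8: a read changed (d5 -4->-5) — executes, giving 7 — identical to its old value.
  d9: a read changed (d5 -4->-5) — executes, giving 7 — identical to its old value.

Note where the cutoff bites: d4 is checked, finds nothing changed, and keeps its cache.

The edit dirties: d1, d2, d4, d5, d8, d9.
5 derived signals run: d1, d2, d5, d8, d9.
Cache hits after checking: d4.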